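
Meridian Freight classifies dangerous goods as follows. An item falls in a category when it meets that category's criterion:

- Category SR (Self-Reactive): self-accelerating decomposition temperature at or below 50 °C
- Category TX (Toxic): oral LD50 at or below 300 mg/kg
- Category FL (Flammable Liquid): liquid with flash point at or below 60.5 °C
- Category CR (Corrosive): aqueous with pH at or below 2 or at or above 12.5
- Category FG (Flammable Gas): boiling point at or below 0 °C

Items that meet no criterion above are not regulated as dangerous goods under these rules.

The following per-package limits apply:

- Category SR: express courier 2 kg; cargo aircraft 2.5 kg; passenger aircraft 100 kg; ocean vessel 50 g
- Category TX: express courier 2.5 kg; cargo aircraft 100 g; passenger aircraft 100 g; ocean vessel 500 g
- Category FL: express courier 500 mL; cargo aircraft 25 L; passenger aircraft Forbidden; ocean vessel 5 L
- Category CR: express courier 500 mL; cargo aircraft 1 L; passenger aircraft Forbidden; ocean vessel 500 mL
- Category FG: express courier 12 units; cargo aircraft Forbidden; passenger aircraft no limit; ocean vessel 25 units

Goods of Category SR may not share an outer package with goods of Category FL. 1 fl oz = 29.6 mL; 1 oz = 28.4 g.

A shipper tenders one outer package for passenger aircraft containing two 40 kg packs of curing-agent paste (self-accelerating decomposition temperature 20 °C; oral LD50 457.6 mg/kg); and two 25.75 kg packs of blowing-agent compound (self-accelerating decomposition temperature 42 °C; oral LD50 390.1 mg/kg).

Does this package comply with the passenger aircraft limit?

No

The curing-agent paste has self-accelerating decomposition temperature 20 °C, which is ≤ 50 °C, so it is Category SR (Self-Reactive).
The blowing-agent compound has self-accelerating decomposition temperature 42 °C, which is ≤ 50 °C, so it is Category SR (Self-Reactive).
Total Category SR: (two 40 kg packs = 80 kg) + (two 25.75 kg packs = 51.5 kg) = 131.5 kg.
That exceeds the Category SR passenger aircraft limit of 100 kg.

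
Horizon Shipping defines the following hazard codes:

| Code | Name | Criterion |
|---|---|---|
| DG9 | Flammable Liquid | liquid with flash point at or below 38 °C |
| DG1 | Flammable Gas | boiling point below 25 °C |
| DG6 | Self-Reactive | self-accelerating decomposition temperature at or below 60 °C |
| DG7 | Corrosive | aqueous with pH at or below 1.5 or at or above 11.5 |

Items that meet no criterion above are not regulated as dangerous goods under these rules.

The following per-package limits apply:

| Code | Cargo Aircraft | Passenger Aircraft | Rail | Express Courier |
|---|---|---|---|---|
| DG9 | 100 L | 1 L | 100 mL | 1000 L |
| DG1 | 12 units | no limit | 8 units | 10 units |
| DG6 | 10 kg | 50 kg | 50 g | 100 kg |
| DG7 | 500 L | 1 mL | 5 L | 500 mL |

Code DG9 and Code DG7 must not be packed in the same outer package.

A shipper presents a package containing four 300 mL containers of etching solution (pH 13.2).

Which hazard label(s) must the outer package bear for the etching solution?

Code DG7

With pH 13.2 (≥ 11.5), the etching solution falls in Code DG7.
Only the Code DG7 label is required.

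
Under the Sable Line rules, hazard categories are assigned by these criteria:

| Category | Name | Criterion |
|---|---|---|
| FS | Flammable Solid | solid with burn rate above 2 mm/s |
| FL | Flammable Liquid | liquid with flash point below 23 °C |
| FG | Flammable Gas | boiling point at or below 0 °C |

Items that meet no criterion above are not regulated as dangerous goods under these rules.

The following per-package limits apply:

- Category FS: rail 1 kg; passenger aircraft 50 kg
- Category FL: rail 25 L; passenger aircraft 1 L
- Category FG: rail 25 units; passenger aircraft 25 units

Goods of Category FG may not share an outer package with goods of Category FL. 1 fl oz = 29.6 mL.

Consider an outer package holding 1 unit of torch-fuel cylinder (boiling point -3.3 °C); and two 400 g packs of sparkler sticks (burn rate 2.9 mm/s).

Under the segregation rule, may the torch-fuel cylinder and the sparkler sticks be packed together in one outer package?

Torch-fuel cylinder: boiling point -3.3 °C ≤ 0 °C → Category FG (Flammable Gas).
The sparkler sticks have burn rate 2.9 mm/s, which is > 2 mm/s, so they are Category FS (Flammable Solid).
No segregation rule bars Category FG with Category FS.

Yes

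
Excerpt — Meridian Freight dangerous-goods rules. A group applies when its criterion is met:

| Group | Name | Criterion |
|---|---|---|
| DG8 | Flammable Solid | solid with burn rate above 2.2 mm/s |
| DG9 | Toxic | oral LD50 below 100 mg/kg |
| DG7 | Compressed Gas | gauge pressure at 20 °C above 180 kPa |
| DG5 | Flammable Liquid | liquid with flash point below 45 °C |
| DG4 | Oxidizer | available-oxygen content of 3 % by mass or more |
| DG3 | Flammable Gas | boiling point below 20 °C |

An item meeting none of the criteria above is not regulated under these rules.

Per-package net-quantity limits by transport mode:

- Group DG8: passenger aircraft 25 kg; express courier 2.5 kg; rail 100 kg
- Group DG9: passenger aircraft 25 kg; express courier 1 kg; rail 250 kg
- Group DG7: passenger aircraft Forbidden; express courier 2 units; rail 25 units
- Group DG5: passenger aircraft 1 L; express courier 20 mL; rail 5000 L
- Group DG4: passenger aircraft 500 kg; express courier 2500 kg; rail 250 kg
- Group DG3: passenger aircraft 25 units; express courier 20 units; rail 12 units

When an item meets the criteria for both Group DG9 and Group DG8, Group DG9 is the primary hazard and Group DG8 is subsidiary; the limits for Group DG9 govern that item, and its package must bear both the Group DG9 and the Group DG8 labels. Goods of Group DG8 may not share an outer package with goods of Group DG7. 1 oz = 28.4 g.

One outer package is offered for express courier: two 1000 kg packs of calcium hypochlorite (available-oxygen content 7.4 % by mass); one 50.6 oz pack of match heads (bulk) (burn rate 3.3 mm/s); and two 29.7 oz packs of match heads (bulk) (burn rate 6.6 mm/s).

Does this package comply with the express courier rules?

No

The calcium hypochlorite has available-oxygen content 7.4 % by mass, which is ≥ 3 % by mass, so it is Group DG4 (Oxidizer).
The match heads (bulk) have burn rate 3.3 mm/s, which is > 2.2 mm/s, so they are Group DG8 (Flammable Solid).
With burn rate 6.6 mm/s (> 2.2 mm/s), the match heads (bulk) fall in Group DG8.
Total Group DG8: (one 50.6 oz pack = 1437.04 g) + (two 29.7 oz packs = 1686.96 g) = 3.124 kg.
3.124 kg exceeds the express courier limit of 2.5 kg for Group DG8.
Group DG4 quantity: two 1000 kg packs = 2000 kg.
2000 kg ≤ 2500 kg (express courier limit, Group DG4) — within limit.
The segregation rule (Group DG8 with Group DG7) does not apply to Group DG8 with Group DG4.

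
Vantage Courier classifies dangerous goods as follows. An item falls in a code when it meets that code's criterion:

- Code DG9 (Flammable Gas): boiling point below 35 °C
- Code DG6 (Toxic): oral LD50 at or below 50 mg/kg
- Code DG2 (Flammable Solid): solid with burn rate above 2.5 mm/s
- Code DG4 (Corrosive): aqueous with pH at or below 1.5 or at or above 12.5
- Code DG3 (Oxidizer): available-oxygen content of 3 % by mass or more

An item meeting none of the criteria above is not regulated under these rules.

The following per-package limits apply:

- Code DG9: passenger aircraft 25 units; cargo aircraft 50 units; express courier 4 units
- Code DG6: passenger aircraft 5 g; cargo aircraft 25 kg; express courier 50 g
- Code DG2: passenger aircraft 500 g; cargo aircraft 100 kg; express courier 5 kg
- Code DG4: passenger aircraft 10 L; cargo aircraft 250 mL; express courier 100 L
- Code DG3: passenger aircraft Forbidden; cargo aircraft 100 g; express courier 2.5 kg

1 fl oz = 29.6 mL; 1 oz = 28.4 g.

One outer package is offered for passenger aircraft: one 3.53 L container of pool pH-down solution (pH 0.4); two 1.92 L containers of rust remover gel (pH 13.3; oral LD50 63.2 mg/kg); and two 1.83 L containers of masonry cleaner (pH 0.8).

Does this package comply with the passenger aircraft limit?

No

Pool pH-down solution: pH 0.4 ≤ 1.5 → Code DG4 (Corrosive).
The rust remover gel has pH 13.3, which is ≥ 12.5, so it is Code DG4 (Corrosive).
With pH 0.8 (≤ 1.5), the masonry cleaner falls in Code DG4.
Total Code DG4: 3.53 L + (two 1.92 L containers = 3.84 L) + (two 1.83 L containers = 3.66 L) = 11.03 L.
11.03 L > 10 L (passenger aircraft limit, Code DG4) — over the limit.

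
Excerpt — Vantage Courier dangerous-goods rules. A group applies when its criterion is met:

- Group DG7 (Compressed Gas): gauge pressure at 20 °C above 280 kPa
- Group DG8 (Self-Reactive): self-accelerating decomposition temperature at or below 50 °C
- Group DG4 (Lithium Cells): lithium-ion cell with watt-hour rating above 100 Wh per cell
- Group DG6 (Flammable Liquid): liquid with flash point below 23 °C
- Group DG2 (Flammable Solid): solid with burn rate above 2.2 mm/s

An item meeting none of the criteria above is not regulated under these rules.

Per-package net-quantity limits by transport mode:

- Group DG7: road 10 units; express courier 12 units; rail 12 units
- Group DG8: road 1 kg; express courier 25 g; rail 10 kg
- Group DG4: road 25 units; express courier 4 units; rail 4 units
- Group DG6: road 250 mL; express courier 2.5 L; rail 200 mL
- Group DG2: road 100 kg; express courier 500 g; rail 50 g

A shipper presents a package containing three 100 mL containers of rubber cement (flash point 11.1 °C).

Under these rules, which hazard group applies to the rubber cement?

Rubber cement: flash point 11.1 °C < 23 °C → Group DG6 (Flammable Liquid).

Group DG6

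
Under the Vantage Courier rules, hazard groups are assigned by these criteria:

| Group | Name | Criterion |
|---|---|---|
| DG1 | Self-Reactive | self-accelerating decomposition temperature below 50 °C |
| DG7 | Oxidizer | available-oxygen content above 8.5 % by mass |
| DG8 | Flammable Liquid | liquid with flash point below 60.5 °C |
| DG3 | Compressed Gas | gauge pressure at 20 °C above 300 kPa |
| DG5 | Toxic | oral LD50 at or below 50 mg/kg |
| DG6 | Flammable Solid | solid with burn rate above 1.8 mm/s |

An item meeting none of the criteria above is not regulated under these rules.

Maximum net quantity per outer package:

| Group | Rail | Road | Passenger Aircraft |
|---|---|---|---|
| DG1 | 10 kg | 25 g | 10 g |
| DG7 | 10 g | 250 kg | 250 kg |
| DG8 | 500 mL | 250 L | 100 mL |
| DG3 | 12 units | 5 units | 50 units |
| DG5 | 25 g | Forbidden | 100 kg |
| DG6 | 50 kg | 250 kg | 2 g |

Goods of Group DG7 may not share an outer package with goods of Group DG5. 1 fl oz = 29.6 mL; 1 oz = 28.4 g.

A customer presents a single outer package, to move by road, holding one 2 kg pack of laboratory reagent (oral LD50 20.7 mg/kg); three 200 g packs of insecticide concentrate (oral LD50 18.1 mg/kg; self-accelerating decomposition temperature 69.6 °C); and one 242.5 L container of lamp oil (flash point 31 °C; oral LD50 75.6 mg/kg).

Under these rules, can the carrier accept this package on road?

No

Oral LD50 20.7 mg/kg meets the Group DG5 criterion (Toxic), so the laboratory reagent is Group DG5.
The insecticide concentrate has oral LD50 18.1 mg/kg, which is ≤ 50 mg/kg, so it is Group DG5 (Toxic).
Flash point 31 °C meets the Group DG8 criterion (Flammable Liquid), so the lamp oil is Group DG8.
Total Group DG5: 2 kg + (three 200 g packs = 600 g) = 2.6 kg.
By road, Group DG5 is Forbidden regardless of quantity.
Group DG8 quantity: 242.5 L.
242.5 L ≤ 250 L (road limit, Group DG8) — within limit.
The segregation rule (Group DG7 with Group DG5) does not apply to Group DG5 with Group DG8.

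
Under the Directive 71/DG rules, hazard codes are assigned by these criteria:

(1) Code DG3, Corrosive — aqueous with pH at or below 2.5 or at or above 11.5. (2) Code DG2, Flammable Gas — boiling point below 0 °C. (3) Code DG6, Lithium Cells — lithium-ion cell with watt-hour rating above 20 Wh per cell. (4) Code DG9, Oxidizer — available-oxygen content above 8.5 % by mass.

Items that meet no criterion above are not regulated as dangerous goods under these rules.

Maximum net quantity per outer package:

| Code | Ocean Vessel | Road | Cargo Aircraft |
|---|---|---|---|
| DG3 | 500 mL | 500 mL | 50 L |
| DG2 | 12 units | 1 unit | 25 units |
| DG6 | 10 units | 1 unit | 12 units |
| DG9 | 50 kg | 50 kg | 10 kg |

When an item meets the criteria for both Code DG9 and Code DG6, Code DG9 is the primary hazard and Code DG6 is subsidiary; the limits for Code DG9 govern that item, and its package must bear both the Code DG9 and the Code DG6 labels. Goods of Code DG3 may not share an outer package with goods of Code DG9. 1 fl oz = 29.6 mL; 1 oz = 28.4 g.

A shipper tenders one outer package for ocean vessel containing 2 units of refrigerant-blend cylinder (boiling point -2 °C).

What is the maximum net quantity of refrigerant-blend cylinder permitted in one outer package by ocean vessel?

12 units

Refrigerant-blend cylinder: boiling point -2 °C < 0 °C → Code DG2 (Flammable Gas).
The ocean vessel limit for Code DG2 is 12 units.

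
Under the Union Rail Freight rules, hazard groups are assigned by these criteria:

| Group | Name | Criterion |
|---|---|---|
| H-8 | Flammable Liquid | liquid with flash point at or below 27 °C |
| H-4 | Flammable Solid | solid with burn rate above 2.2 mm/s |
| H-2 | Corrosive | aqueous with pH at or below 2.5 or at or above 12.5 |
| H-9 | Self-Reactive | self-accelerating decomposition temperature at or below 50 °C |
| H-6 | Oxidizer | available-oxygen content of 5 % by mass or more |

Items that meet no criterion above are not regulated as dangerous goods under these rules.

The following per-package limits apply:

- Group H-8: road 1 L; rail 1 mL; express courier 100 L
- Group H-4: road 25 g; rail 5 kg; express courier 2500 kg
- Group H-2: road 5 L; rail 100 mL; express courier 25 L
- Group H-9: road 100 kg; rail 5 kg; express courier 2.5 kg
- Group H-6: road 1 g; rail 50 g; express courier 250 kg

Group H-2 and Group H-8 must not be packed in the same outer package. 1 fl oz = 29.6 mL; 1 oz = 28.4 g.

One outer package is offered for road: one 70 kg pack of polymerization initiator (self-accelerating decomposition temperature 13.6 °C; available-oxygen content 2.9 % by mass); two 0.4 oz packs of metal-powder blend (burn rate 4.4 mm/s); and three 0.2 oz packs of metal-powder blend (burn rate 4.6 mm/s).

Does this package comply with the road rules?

No

Self-accelerating decomposition temperature 13.6 °C meets the Group H-9 criterion (Self-Reactive), so the polymerization initiator is Group H-9.
Metal-powder blend: burn rate 4.4 mm/s > 2.2 mm/s → Group H-4 (Flammable Solid).
Burn rate 4.6 mm/s meets the Group H-4 criterion (Flammable Solid), so the metal-powder blend is Group H-4.
Total Group H-4: (two 0.4 oz packs = 22.72 g) + (three 0.2 oz packs = 17.04 g) = 39.76 g.
39.76 g exceeds the road limit of 25 g for Group H-4.
Group H-9 quantity: 70 kg.
70 kg is within the road limit of 100 kg for Group H-9.
The segregation rule (Group H-2 with Group H-8) does not apply to Group H-4 with Group H-9.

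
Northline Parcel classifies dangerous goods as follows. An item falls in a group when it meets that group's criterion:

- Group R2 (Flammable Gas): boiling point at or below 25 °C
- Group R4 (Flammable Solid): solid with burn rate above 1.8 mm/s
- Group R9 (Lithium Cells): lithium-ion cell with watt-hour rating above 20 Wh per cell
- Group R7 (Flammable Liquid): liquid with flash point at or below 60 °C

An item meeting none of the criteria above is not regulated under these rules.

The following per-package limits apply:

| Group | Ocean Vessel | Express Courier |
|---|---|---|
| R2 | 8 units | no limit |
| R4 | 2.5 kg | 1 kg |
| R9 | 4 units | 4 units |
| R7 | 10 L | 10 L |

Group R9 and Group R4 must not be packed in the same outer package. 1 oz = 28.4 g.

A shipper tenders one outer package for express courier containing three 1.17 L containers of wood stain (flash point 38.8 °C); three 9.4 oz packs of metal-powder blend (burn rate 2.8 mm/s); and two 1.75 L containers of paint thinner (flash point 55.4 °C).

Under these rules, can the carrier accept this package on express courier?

Yes

The wood stain has flash point 38.8 °C, which is ≤ 60 °C, so it is Group R7 (Flammable Liquid).
Metal-powder blend: burn rate 2.8 mm/s > 1.8 mm/s → Group R4 (Flammable Solid).
The paint thinner has flash point 55.4 °C, which is ≤ 60 °C, so it is Group R7 (Flammable Liquid).
Total Group R7: (three 1.17 L containers = 3.51 L) + (two 1.75 L containers = 3.5 L) = 7.01 L.
That is within the Group R7 express courier limit of 10 L.
Group R4 quantity: three 9.4 oz packs = 800.88 g.
800.88 g ≤ 1 kg (express courier limit, Group R4) — within limit.
The segregation rule (Group R9 with Group R4) does not apply to Group R7 with Group R4.
Every hazard group is within its express courier limit and no segregation rule is violated.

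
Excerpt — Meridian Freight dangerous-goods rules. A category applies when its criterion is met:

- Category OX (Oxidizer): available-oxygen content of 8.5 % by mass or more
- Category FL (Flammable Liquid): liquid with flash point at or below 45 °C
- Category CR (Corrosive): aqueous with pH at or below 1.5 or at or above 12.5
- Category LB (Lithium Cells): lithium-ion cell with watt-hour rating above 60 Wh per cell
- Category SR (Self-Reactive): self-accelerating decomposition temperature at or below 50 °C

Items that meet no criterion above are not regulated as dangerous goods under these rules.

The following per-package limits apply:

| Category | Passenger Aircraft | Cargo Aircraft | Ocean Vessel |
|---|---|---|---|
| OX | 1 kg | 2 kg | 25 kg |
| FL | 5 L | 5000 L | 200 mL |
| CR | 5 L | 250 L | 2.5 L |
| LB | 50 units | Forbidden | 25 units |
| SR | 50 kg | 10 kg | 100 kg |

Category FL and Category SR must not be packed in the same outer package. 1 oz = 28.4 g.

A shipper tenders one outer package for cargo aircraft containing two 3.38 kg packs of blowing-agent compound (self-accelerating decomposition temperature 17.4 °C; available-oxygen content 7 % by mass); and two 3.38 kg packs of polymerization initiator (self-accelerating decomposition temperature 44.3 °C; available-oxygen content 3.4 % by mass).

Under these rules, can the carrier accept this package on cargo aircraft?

Blowing-agent compound: self-accelerating decomposition temperature 17.4 °C ≤ 50 °C → Category SR (Self-Reactive).
Polymerization initiator: self-accelerating decomposition temperature 44.3 °C ≤ 50 °C → Category SR (Self-Reactive).
Category SR net quantity: (two 3.38 kg packs = 6.76 kg) + (two 3.38 kg packs = 6.76 kg) = 13.52 kg.
That exceeds the Category SR cargo aircraft limit of 10 kg.

No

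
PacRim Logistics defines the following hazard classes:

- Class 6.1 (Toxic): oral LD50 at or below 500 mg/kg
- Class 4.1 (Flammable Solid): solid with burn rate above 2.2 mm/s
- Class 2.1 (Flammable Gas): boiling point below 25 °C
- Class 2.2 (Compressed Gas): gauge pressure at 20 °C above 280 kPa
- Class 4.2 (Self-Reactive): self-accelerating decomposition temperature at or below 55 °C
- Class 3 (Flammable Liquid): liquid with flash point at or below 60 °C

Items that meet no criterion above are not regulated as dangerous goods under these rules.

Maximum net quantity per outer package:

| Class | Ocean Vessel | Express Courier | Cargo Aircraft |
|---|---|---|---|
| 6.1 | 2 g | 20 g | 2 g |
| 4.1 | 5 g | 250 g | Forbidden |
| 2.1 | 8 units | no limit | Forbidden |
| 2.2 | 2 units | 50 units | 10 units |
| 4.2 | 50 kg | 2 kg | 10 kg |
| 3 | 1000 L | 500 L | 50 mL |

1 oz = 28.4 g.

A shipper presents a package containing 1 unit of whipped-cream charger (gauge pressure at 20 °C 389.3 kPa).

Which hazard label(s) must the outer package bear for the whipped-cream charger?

Class 2.2

The whipped-cream charger has gauge pressure at 20 °C 389.3 kPa, which is > 280 kPa, so it is Class 2.2 (Compressed Gas).
Only the Class 2.2 label is required.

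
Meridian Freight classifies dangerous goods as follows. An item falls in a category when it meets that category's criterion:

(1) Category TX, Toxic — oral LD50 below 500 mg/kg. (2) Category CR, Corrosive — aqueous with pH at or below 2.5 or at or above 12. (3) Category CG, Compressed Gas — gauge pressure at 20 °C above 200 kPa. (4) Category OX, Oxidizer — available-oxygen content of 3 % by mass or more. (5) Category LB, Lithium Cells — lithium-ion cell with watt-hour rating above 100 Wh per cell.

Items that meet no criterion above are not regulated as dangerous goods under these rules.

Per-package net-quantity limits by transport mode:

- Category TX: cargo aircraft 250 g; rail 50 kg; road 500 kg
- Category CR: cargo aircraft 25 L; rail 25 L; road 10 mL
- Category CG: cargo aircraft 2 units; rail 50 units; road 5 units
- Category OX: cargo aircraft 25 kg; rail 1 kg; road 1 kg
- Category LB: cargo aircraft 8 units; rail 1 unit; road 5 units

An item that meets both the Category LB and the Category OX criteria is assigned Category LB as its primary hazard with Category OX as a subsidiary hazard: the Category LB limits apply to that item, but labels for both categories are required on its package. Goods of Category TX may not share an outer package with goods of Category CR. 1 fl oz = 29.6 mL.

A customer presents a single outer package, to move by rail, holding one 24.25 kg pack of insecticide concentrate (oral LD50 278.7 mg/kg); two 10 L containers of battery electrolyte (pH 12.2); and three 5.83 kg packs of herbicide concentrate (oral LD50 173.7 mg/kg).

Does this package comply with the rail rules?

With oral LD50 278.7 mg/kg (< 500 mg/kg), the insecticide concentrate falls in Category TX.
Battery electrolyte: pH 12.2 ≥ 12 → Category CR (Corrosive).
Herbicide concentrate: oral LD50 173.7 mg/kg < 500 mg/kg → Category TX (Toxic).
Total Category TX: 24.25 kg + (three 5.83 kg packs = 17.49 kg) = 41.74 kg.
41.74 kg is within the rail limit of 50 kg for Category TX.
Category CR quantity: two 10 L containers = 20 L.
20 L is within the rail limit of 25 L for Category CR.
Category TX and Category CR may not share an outer package.

No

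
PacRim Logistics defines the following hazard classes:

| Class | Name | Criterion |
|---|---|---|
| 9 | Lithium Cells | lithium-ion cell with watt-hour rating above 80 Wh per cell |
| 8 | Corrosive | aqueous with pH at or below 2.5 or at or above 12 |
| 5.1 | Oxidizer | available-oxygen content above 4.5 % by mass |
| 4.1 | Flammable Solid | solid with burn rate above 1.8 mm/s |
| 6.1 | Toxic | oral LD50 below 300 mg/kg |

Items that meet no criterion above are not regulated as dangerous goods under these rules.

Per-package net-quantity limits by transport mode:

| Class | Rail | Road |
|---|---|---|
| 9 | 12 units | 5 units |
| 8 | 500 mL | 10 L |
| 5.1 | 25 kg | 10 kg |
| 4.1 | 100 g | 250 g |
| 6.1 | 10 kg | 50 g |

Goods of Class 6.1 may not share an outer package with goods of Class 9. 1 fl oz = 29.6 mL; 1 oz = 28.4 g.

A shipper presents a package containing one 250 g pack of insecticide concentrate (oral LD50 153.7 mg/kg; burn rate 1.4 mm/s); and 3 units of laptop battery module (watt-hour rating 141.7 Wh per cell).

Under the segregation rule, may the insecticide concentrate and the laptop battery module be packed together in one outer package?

The insecticide concentrate has oral LD50 153.7 mg/kg, which is < 300 mg/kg, so it is Class 6.1 (Toxic).
With watt-hour rating 141.7 Wh per cell (> 80 Wh per cell), the laptop battery module falls in Class 9.
Class 6.1 and Class 9 may not share an outer package.

No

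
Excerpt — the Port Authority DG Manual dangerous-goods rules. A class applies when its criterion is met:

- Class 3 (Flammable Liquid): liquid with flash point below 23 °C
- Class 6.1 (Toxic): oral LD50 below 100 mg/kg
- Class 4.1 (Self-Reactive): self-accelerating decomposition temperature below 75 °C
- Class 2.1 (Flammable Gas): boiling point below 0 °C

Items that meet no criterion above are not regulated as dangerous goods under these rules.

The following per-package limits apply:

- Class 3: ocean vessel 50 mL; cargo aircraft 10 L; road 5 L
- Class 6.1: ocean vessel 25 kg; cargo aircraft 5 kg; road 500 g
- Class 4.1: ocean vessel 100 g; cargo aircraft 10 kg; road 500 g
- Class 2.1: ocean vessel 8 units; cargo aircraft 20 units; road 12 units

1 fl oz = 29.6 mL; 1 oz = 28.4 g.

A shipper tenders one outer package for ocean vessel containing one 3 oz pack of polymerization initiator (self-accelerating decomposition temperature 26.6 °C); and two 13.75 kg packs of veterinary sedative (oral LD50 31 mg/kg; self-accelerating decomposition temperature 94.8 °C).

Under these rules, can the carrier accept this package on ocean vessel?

With self-accelerating decomposition temperature 26.6 °C (< 75 °C), the polymerization initiator falls in Class 4.1.
Veterinary sedative: oral LD50 31 mg/kg < 100 mg/kg → Class 6.1 (Toxic).
Class 4.1 quantity: one 3 oz pack = 85.2 g.
That is within the Class 4.1 ocean vessel limit of 100 g.
Class 6.1 quantity: two 13.75 kg packs = 27.5 kg.
That exceeds the Class 6.1 ocean vessel limit of 25 kg.

No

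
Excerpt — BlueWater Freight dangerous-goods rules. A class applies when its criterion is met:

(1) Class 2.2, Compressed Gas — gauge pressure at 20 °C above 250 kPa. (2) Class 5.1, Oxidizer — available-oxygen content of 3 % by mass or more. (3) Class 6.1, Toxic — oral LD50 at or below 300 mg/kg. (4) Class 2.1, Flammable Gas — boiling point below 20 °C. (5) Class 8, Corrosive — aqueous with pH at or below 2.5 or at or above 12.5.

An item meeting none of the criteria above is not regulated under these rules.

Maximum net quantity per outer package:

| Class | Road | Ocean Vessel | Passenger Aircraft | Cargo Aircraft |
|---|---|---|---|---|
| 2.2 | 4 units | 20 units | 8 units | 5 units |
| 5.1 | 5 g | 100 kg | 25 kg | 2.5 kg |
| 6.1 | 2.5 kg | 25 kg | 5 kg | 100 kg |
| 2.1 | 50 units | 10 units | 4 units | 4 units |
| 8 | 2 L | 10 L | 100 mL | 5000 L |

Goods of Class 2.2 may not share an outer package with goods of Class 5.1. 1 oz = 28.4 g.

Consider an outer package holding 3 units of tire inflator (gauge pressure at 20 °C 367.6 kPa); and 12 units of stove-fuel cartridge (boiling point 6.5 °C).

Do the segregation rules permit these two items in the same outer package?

With gauge pressure at 20 °C 367.6 kPa (> 250 kPa), the tire inflator falls in Class 2.2.
Boiling point 6.5 °C meets the Class 2.1 criterion (Flammable Gas), so the stove-fuel cartridge is Class 2.1.
No segregation rule bars Class 2.2 with Class 2.1.

Yes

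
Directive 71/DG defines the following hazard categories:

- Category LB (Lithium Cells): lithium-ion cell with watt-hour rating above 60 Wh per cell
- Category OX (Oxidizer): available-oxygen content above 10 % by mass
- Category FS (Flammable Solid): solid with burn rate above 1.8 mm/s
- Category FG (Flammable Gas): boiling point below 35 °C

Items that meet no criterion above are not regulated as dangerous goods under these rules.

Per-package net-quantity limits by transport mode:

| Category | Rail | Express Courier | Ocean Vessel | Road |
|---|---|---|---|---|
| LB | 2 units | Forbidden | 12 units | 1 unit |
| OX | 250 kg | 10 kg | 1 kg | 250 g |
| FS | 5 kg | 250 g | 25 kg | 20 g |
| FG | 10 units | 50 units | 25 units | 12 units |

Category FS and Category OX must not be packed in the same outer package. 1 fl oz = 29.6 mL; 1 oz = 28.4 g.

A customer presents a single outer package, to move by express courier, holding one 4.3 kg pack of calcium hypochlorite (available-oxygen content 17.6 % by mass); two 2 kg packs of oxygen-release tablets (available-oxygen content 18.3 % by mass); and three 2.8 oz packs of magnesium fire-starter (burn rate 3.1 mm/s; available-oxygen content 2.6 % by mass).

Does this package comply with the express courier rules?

No

Available-oxygen content 17.6 % by mass meets the Category OX criterion (Oxidizer), so the calcium hypochlorite is Category OX.
Available-oxygen content 18.3 % by mass meets the Category OX criterion (Oxidizer), so the oxygen-release tablets are Category OX.
With burn rate 3.1 mm/s (> 1.8 mm/s), the magnesium fire-starter falls in Category FS.
Category FS quantity: three 2.8 oz packs = 238.56 g.
238.56 g ≤ 250 g (express courier limit, Category FS) — within limit.
Total Category OX: 4.3 kg + (two 2 kg packs = 4 kg) = 8.3 kg.
8.3 kg ≤ 10 kg (express courier limit, Category OX) — within limit.
Category FS and Category OX may not share an outer package.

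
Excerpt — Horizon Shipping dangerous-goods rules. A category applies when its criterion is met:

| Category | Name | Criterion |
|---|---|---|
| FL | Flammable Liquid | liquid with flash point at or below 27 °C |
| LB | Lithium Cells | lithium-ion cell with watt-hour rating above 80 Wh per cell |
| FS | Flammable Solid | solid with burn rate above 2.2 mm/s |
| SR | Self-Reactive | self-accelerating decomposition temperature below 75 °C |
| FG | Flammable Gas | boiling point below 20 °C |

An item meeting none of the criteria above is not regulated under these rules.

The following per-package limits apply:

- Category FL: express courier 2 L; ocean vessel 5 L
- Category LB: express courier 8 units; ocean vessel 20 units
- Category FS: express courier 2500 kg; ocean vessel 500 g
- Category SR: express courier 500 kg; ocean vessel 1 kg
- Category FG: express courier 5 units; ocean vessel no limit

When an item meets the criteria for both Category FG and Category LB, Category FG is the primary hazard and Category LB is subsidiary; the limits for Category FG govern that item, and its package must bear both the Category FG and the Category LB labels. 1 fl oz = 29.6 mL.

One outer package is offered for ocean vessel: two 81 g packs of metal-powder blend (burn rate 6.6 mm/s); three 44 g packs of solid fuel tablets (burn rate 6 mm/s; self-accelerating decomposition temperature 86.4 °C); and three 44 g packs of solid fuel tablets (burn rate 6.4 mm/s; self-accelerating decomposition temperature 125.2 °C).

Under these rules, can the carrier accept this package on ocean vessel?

Yes

The metal-powder blend has burn rate 6.6 mm/s, which is > 2.2 mm/s, so it is Category FS (Flammable Solid).
Solid fuel tablets: burn rate 6 mm/s > 2.2 mm/s → Category FS (Flammable Solid).
Solid fuel tablets: burn rate 6.4 mm/s > 2.2 mm/s → Category FS (Flammable Solid).
Total Category FS: (two 81 g packs = 162 g) + (three 44 g packs = 132 g) + (three 44 g packs = 132 g) = 426 g.
426 g is within the ocean vessel limit of 500 g for Category FS.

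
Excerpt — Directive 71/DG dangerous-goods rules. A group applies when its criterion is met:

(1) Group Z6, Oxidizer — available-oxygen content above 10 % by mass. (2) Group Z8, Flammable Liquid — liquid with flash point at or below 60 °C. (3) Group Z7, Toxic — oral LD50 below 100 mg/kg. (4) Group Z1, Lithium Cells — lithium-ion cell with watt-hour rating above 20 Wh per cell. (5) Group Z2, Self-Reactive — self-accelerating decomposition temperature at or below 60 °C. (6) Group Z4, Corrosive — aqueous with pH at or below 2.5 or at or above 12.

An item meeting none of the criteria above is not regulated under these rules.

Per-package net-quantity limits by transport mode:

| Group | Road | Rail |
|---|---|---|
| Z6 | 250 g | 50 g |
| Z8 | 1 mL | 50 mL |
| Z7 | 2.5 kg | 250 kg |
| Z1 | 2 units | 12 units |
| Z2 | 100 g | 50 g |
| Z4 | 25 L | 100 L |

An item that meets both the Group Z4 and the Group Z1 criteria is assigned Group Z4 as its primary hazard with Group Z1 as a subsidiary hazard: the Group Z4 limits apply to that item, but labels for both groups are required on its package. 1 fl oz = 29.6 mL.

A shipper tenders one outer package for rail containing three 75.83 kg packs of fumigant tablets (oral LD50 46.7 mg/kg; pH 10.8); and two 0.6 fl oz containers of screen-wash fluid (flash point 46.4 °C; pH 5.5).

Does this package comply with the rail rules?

Fumigant tablets: oral LD50 46.7 mg/kg < 100 mg/kg → Group Z7 (Toxic).
Screen-wash fluid: flash point 46.4 °C ≤ 60 °C → Group Z8 (Flammable Liquid).
Group Z7 quantity: three 75.83 kg packs = 227.49 kg.
227.49 kg ≤ 250 kg (rail limit, Group Z7) — within limit.
Group Z8 quantity: two 0.6 fl oz containers = 35.52 mL.
35.52 mL is within the rail limit of 50 mL for Group Z8.
Every hazard group is within its rail limit and no segregation rule is violated.

Yes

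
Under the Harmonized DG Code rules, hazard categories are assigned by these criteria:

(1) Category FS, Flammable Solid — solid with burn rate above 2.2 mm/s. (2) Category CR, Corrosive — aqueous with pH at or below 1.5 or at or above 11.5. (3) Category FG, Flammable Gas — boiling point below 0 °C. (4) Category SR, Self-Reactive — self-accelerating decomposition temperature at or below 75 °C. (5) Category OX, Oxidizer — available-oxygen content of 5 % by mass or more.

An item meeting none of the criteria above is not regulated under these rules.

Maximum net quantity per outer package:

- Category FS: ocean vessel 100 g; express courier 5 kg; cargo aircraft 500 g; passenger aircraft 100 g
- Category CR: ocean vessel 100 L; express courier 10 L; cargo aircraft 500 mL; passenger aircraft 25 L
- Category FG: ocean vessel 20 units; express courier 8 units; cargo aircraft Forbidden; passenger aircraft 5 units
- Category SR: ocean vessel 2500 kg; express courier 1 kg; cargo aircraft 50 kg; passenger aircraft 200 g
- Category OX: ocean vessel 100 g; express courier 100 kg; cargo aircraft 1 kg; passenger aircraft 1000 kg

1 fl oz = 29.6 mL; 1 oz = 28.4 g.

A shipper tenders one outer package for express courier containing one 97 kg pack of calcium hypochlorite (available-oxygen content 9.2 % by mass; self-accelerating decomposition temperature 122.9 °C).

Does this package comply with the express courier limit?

Calcium hypochlorite: available-oxygen content 9.2 % by mass ≥ 5 % by mass → Category OX (Oxidizer).
Category OX quantity: 97 kg.
97 kg is within the express courier limit of 100 kg for Category OX.

Yes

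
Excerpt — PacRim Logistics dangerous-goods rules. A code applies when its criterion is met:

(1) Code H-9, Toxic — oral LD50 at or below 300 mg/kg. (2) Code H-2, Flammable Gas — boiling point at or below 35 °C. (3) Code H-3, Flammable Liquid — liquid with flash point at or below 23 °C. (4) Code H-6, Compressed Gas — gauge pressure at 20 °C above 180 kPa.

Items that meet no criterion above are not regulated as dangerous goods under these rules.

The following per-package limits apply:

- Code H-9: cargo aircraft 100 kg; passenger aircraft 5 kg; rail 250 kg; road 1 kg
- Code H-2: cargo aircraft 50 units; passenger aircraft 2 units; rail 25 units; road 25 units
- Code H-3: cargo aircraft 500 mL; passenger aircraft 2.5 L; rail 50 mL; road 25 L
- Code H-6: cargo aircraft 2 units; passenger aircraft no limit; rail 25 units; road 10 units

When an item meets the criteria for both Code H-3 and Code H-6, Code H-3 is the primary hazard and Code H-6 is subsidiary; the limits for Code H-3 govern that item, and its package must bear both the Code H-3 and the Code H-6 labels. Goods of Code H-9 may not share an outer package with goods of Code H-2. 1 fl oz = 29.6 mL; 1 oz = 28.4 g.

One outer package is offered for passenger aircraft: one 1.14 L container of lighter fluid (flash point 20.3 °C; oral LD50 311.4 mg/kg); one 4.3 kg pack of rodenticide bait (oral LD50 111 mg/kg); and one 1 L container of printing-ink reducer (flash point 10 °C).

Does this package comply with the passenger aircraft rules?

With flash point 20.3 °C (≤ 23 °C), the lighter fluid falls in Code H-3.
With oral LD50 111 mg/kg (≤ 300 mg/kg), the rodenticide bait falls in Code H-9.
Printing-ink reducer: flash point 10 °C ≤ 23 °C → Code H-3 (Flammable Liquid).
Code H-9 quantity: 4.3 kg.
That is within the Code H-9 passenger aircraft limit of 5 kg.
Total Code H-3: 1.14 L + 1 L = 2.14 L.
That is within the Code H-3 passenger aircraft limit of 2.5 L.
The segregation rule (Code H-9 with Code H-2) does not apply to Code H-9 with Code H-3.
Every hazard code is within its passenger aircraft limit and no segregation rule is violated.

Yes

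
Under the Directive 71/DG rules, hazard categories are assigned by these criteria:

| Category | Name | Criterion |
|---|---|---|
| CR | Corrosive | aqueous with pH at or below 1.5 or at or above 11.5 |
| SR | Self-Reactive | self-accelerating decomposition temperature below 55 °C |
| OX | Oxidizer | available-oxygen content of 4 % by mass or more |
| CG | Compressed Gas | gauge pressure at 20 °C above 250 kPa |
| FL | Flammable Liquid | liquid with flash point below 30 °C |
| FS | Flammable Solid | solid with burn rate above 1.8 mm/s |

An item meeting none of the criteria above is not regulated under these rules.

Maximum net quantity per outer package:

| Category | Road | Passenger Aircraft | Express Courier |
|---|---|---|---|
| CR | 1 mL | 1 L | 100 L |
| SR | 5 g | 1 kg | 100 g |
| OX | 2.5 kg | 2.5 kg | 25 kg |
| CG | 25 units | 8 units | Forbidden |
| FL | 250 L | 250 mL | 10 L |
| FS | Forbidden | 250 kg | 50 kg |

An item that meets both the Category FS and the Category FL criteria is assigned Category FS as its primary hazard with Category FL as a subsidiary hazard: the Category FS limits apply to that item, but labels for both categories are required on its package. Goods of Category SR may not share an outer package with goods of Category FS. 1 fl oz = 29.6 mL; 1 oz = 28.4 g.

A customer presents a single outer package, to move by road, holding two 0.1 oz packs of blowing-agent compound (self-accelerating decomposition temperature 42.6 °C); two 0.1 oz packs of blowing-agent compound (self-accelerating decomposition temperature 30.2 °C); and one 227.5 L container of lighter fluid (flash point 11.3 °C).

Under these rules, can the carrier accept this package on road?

With self-accelerating decomposition temperature 42.6 °C (< 55 °C), the blowing-agent compound falls in Category SR.
Blowing-agent compound: self-accelerating decomposition temperature 30.2 °C < 55 °C → Category SR (Self-Reactive).
The lighter fluid has flash point 11.3 °C, which is < 30 °C, so it is Category FL (Flammable Liquid).
Category SR net quantity: (two 0.1 oz packs = 5.68 g) + (two 0.1 oz packs = 5.68 g) = 11.36 g.
That exceeds the Category SR road limit of 5 g.
Category FL quantity: 227.5 L.
227.5 L is within the road limit of 250 L for Category FL.
The segregation rule (Category SR with Category FS) does not apply to Category SR with Category FL.

No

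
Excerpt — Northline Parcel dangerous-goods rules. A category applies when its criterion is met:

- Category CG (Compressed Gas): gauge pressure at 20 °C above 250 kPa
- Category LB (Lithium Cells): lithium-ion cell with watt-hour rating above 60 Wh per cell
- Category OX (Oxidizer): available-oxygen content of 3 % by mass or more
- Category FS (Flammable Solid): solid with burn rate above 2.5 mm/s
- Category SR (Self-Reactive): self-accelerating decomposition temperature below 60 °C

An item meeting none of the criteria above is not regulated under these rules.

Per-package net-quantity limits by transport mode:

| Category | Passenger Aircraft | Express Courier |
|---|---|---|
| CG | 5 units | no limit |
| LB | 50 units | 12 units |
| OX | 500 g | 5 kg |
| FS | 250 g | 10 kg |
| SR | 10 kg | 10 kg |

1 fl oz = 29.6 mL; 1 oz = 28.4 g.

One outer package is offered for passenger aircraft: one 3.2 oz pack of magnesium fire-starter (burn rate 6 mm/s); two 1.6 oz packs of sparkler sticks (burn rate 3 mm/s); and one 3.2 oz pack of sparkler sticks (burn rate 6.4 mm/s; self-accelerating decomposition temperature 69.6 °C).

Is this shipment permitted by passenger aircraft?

No

With burn rate 6 mm/s (> 2.5 mm/s), the magnesium fire-starter falls in Category FS.
The sparkler sticks have burn rate 3 mm/s, which is > 2.5 mm/s, so they are Category FS (Flammable Solid).
With burn rate 6.4 mm/s (> 2.5 mm/s), the sparkler sticks fall in Category FS.
Category FS net quantity: (one 3.2 oz pack = 90.88 g) + (two 1.6 oz packs = 90.88 g) + (one 3.2 oz pack = 90.88 g) = 272.64 g.
272.64 g exceeds the passenger aircraft limit of 250 g for Category FS.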